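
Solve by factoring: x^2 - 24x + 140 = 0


We need two numbers that multiply to 140 and add to -24.
Those numbers are -10 and -14 (since (-10) * (-14) = 140 and (-10) + (-14) = -24).
So x^2 - 24x + 140 = (x - 10)(x - 14) = 0
Setting each factor to zero: x = 10 or x = 14

x = 10, x = 14


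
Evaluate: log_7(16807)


We need the exponent such that 7^? = 16807
7^5 = 16807
Therefore log_7(16807) = 5

5


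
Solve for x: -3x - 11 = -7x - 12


Starting with: -3x - 11 = -7x - 12
Move all x terms to left: (-3 + 7)x = -12 + 11
Simplify: 4x = -1
Divide both sides by 4: x = -1/4

x = -1/4


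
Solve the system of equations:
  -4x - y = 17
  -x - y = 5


Using Cramer's rule:
Determinant D = (-4)(-1) - (-1)(-1) = 4 - 1 = 3
Dx = (17)(-1) - (5)(-1) = -17 + 5 = -12
Dy = (-4)(5) - (-1)(17) = -20 + 17 = -3
x = Dx/D = -12/3 = -4
y = Dy/D = -3/3 = -1

x = -4, y = -1


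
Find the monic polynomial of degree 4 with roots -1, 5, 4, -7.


A monic polynomial with roots -1, 5, 4, -7 is:
p(x) = (x + 1)(x - 5)(x - 4)(x + 7)
After multiplying by (x + 1): x + 1
After multiplying by (x - 5): x^2 - 4x - 5
After multiplying by (x - 4): x^3 - 8x^2 + 11x + 20
After multiplying by (x + 7): x^4 - x^3 - 45x^2 + 97x + 140

x^4 - x^3 - 45x^2 + 97x + 140


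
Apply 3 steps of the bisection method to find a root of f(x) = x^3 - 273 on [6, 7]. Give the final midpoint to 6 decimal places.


f(x) = x^3 - 273
f(6) = -57 < 0
f(7) = 70 > 0

Step 1: midpoint = (6.000000 + 7.000000)/2 = 6.500000
  f(6.500000) = 1.625000
  f(mid) > 0, so root is in [6.000000, 6.500000]

Step 2: midpoint = (6.000000 + 6.500000)/2 = 6.250000
  f(6.250000) = -28.859375
  f(mid) < 0, so root is in [6.250000, 6.500000]

Step 3: midpoint = (6.250000 + 6.500000)/2 = 6.375000
  f(6.375000) = -13.916016
  f(mid) < 0, so root is in [6.375000, 6.500000]

midpoint = 6.375000


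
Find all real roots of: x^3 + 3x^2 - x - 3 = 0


Let p(x) = x^3 + 3x^2 - x - 3. By the rational root theorem (leading coefficient 1), any rational root is an integer divisor of 3: try ±1, ±2, ... in turn.
Test x = 1: value = 0 ✓, so (x - 1) is a factor.
Synthetic division by (x - 1): bring down 1; 1(1) + 3 = 4; 4(1) - 1 = 3; 3(1) - 3 = 0 → quotient x^2 + 4x + 3, remainder 0.
Solve the quadratic x^2 + 4x + 3 = 0: discriminant = 4^2 - 4(1)(3) = 16 - 12 = 4.
sqrt(4) = 2, so x = (-4 ± 2)/2: x = -1 or x = -3.

x = -3, x = -1, x = 1


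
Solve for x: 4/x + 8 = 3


Subtract 8 from both sides: 4/x = -5
Multiply both sides by x: 4 = -5 * x
Divide by -5: x = -4/5

x = -4/5


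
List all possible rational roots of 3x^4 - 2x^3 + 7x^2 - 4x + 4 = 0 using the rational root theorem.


Rational root theorem: possible roots are ±p/q where:
  p divides the constant term (4): p ∈ {1, 2, 4}
  q divides the leading coefficient (3): q ∈ {1, 3}

All possible rational roots: -4, -2, -4/3, -1, -2/3, -1/3, 1/3, 2/3, 1, 4/3, 2, 4

-4, -2, -4/3, -1, -2/3, -1/3, 1/3, 2/3, 1, 4/3, 2, 4


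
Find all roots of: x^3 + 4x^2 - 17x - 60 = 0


Let p(x) = x^3 + 4x^2 - 17x - 60. By the rational root theorem (leading coefficient 1), any rational root is an integer divisor of 60: try ±1, ±2, ... in turn.
Test x = 1: value = -72 ≠ 0.
Test x = -1: value = -40 ≠ 0.
Test x = 2: value = -70 ≠ 0.
Test x = -2: value = -18 ≠ 0.
Test x = 3: value = -48 ≠ 0.
Test x = -3: value = 0 ✓, so (x + 3) is a factor.
Synthetic division by (x + 3): bring down 1; 1(-3) + 4 = 1; 1(-3) - 17 = -20; (-20)(-3) - 60 = 0 → quotient x^2 + x - 20, remainder 0.
Solve the quadratic x^2 + x - 20 = 0: discriminant = 1^2 - 4(1)(-20) = 1 + 80 = 81.
sqrt(81) = 9, so x = (-1 ± 9)/2: x = 4 or x = -5.
Collecting all roots found:

x = -5, x = -3, x = 4


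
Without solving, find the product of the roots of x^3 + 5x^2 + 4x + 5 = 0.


By Vieta's formulas for x^3 + bx^2 + cx + d = 0:
  r1 + r2 + r3 = -b/a = -5
  r1*r2 + r1*r3 + r2*r3 = c/a = 4
  r1*r2*r3 = -d/a = -5


Product = -5


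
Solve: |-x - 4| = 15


An absolute value equation |expr| = 15 gives two cases:
Case 1: -x - 4 = 15
  -x = 19, so x = -19
Case 2: -x - 4 = -15
  -x = -11, so x = 11

x = -19, x = 11


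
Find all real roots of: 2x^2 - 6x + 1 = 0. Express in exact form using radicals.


Using the quadratic formula: x = (-b ± sqrt(b^2 - 4ac)) / (2a)
Here a = 2, b = -6, c = 1
Discriminant = b^2 - 4ac = (-6)^2 - 4(2)(1) = 36 - 8 = 28
Since discriminant = 28 > 0, there are two real roots.
x = (6 ± 2*sqrt(7)) / 4
Simplifying: x = (3 ± sqrt(7)) / 2
Numerically: x ≈ 2.8229 or x ≈ 0.1771

x = (3 + sqrt(7)) / 2 or x = (3 - sqrt(7)) / 2


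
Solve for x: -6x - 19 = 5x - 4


Starting with: -6x - 19 = 5x - 4
Move all x terms to left: (-6 - 5)x = -4 + 19
Simplify: -11x = 15
Divide both sides by -11: x = -15/11

x = -15/11


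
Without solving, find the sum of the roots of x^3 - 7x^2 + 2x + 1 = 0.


By Vieta's formulas for x^3 + bx^2 + cx + d = 0:
  r1 + r2 + r3 = -b/a = 7
  r1*r2 + r1*r3 + r2*r3 = c/a = 2
  r1*r2*r3 = -d/a = -1


Sum = 7


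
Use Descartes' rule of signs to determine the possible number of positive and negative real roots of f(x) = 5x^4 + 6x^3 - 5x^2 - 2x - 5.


Descartes' rule of signs:

For positive roots, count sign changes in f(x) = 5x^4 + 6x^3 - 5x^2 - 2x - 5:
Signs of coefficients: +, +, -, -, -
Number of sign changes: 1
Possible positive real roots: 1

For negative roots, examine f(-x) = 5x^4 - 6x^3 - 5x^2 + 2x - 5:
Signs of coefficients: +, -, -, +, -
Number of sign changes: 3
Possible negative real roots: 3, 1

Positive roots: 1; Negative roots: 3 or 1


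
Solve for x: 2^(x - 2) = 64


Express both sides with the same base.
64 = 2^6
Since the bases match, equate exponents: x - 2 = 6
So x = 6 - (-2) = 8

x = 8


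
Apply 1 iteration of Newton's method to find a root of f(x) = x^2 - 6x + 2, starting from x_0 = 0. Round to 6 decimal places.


Newton's method: x_(n+1) = x_n - f(x_n)/f'(x_n)
f(x) = x^2 - 6x + 2
f'(x) = 2x - 6

Iteration 1:
  f(0.000000) = 2.000000
  f'(0.000000) = -6.000000
  x_1 = 0.000000 - (2.000000)/(-6.000000) = 0.333333

x_1 = 0.333333


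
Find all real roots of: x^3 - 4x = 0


The constant term is 0, so x = 0 is a root. Factor out x:
  x(x^2 - 4) = 0
Solve the quadratic x^2 - 4 = 0: discriminant = 0^2 - 4(1)(-4) = 0 + 16 = 16.
sqrt(16) = 4, so x = (0 ± 4)/2: x = 2 or x = -2.

x = -2, x = 0, x = 2


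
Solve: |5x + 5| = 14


An absolute value equation |expr| = 14 gives two cases:
Case 1: 5x + 5 = 14
  5x = 9, so x = 9/5
Case 2: 5x + 5 = -14
  5x = -19, so x = -19/5

x = -19/5, x = 9/5


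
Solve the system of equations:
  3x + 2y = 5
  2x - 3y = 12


Using Cramer's rule:
Determinant D = (3)(-3) - (2)(2) = -9 - 4 = -13
Dx = (5)(-3) - (12)(2) = -15 - 24 = -39
Dy = (3)(12) - (2)(5) = 36 - 10 = 26
x = Dx/D = -39/-13 = 3
y = Dy/D = 26/-13 = -2

x = 3, y = -2


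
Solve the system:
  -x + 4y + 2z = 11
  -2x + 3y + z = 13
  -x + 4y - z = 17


Using Cramer's rule. Expand each determinant along the first row.
D  = (-1)*[3*(-1) - 1*4] - 4*[(-2)*(-1) - 1*(-1)] + 2*[(-2)*4 - 3*(-1)]
  = (-1)*(-7) - 4*(3) + 2*(-5) = -15
Dx = 11*[3*(-1) - 1*4] - 4*[13*(-1) - 1*17] + 2*[13*4 - 3*17]
  = 11*(-7) - 4*(-30) + 2*(1) = 45
Dy = (-1)*[13*(-1) - 1*17] - 11*[(-2)*(-1) - 1*(-1)] + 2*[(-2)*17 - 13*(-1)]
  = (-1)*(-30) - 11*(3) + 2*(-21) = -45
Dz = (-1)*[3*17 - 13*4] - 4*[(-2)*17 - 13*(-1)] + 11*[(-2)*4 - 3*(-1)]
  = (-1)*(-1) - 4*(-21) + 11*(-5) = 30
x = Dx/D = 45/-15 = -3, y = Dy/D = -45/-15 = 3, z = Dz/D = 30/-15 = -2
Check eq1: (-1)(-3) + (4)(3) + (2)(-2) = 11 = 11 ✓
Check eq2: (-2)(-3) + (3)(3) + (1)(-2) = 13 = 13 ✓
Check eq3: (-1)(-3) + (4)(3) + (-1)(-2) = 17 = 17 ✓

x = -3, y = 3, z = -2


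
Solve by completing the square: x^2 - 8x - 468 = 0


Start: x^2 - 8x - 468 = 0
Move constant: x^2 - 8x = 468
Half of -8 is -4, squared is 16
Add 16 to both sides: x^2 - 8x + 16 = 484
(x - 4)^2 = 484
x - 4 = ±22
x = 4 + 22 = 26 or x = 4 - 22 = -18

x = -18, x = 26


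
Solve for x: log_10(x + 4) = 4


Convert to exponential form: x + 4 = 10^4 = 10000
x = 10000 - 4 = 9996
Check: log_10(9996 + 4) = log_10(10000) = log_10(10000) = 4 ✓

x = 9996


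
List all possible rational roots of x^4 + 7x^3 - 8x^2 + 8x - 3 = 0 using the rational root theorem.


Rational root theorem: possible roots are ±p/q where:
  p divides the constant term (-3): p ∈ {1, 3}
  q divides the leading coefficient (1): q ∈ {1}

All possible rational roots: -3, -1, 1, 3

-3, -1, 1, 3


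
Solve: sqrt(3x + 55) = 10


Square both sides: 3x + 55 = 10^2 = 100
3x = 100 - 55 = 45
x = 15
Check: sqrt(3*15 + 55) = sqrt(100) = 10 ✓

x = 15


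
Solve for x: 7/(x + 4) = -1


Multiply both sides by (x + 4): 7 = -1(x + 4)
Distribute: 7 = -x - 4
-x = 7 + 4 = 11
x = -11

x = -11


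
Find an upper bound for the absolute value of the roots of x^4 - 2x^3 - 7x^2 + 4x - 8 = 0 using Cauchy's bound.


Cauchy's bound: all roots r satisfy |r| <= 1 + max(|a_i/a_n|) for i = 0,...,n-1
where a_n is the leading coefficient.

Coefficients: [1, -2, -7, 4, -8]
Leading coefficient a_n = 1
Ratios |a_i/a_n|: 2, 7, 4, 8
Maximum ratio: 8
Cauchy's bound: |r| <= 1 + 8 = 9

Upper bound = 9


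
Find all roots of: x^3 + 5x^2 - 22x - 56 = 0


Let p(x) = x^3 + 5x^2 - 22x - 56. By the rational root theorem (leading coefficient 1), any rational root is an integer divisor of 56: try ±1, ±2, ... in turn.
Test x = 1: value = -72 ≠ 0.
Test x = -1: value = -30 ≠ 0.
Test x = 2: value = -72 ≠ 0.
Test x = -2: value = 0 ✓, so (x + 2) is a factor.
Synthetic division by (x + 2): bring down 1; 1(-2) + 5 = 3; 3(-2) - 22 = -28; (-28)(-2) - 56 = 0 → quotient x^2 + 3x - 28, remainder 0.
Solve the quadratic x^2 + 3x - 28 = 0: discriminant = 3^2 - 4(1)(-28) = 9 + 112 = 121.
sqrt(121) = 11, so x = (-3 ± 11)/2: x = 4 or x = -7.
Collecting all roots found:

x = -7, x = -2, x = 4


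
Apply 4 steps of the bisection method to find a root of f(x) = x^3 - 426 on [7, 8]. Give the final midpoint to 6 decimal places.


f(x) = x^3 - 426
f(7) = -83 < 0
f(8) = 86 > 0

Step 1: midpoint = (7.000000 + 8.000000)/2 = 7.500000
  f(7.500000) = -4.125000
  f(mid) < 0, so root is in [7.500000, 8.000000]

Step 2: midpoint = (7.500000 + 8.000000)/2 = 7.750000
  f(7.750000) = 39.484375
  f(mid) > 0, so root is in [7.500000, 7.750000]

Step 3: midpoint = (7.500000 + 7.750000)/2 = 7.625000
  f(7.625000) = 17.322266
  f(mid) > 0, so root is in [7.500000, 7.625000]

Step 4: midpoint = (7.500000 + 7.625000)/2 = 7.562500
  f(7.562500) = 6.510010
  f(mid) > 0, so root is in [7.500000, 7.562500]

midpoint = 7.562500


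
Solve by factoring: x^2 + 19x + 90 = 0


We need two numbers that multiply to 90 and add to 19.
Those numbers are 10 and 9 (since 10 * 9 = 90 and 10 + 9 = 19).
So x^2 + 19x + 90 = (x + 10)(x + 9) = 0
Setting each factor to zero: x = -10 or x = -9

x = -10, x = -9


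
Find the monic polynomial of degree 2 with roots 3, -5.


A monic polynomial with roots 3, -5 is:
p(x) = (x - 3)(x + 5)
After multiplying by (x - 3): x - 3
After multiplying by (x + 5): x^2 + 2x - 15

x^2 + 2x - 15


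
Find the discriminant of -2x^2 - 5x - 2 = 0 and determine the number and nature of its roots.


For ax^2 + bx + c = 0, discriminant D = b^2 - 4ac
Here a = -2, b = -5, c = -2
D = (-5)^2 - 4(-2)(-2) = 25 - 16 = 9

D = 9 > 0 and is a perfect square (sqrt = 3)
The equation has 2 distinct real rational roots.

Discriminant = 9, 2 distinct real rational roots


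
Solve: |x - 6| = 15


An absolute value equation |expr| = 15 gives two cases:
Case 1: x - 6 = 15
  x = 21, so x = 21
Case 2: x - 6 = -15
  x = -9, so x = -9

x = -9, x = 21


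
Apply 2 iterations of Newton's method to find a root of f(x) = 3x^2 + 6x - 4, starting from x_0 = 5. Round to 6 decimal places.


Newton's method: x_(n+1) = x_n - f(x_n)/f'(x_n)
f(x) = 3x^2 + 6x - 4
f'(x) = 6x + 6

Iteration 1:
  f(5.000000) = 101.000000
  f'(5.000000) = 36.000000
  x_1 = 5.000000 - (101.000000)/(36.000000) = 2.194444

Iteration 2:
  f(2.194444) = 23.613426
  f'(2.194444) = 19.166667
  x_2 = 2.194444 - (23.613426)/(19.166667) = 0.962440

x_2 = 0.962440


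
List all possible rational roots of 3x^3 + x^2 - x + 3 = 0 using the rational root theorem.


Rational root theorem: possible roots are ±p/q where:
  p divides the constant term (3): p ∈ {1, 3}
  q divides the leading coefficient (3): q ∈ {1, 3}

All possible rational roots: -3, -1, -1/3, 1/3, 1, 3

-3, -1, -1/3, 1/3, 1, 3


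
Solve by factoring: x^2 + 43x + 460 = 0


We need two numbers that multiply to 460 and add to 43.
Those numbers are 23 and 20 (since 23 * 20 = 460 and 23 + 20 = 43).
So x^2 + 43x + 460 = (x + 23)(x + 20) = 0
Setting each factor to zero: x = -23 or x = -20

x = -23, x = -20


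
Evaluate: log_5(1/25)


We need the exponent such that 5^? = 1/25
5^(-2) = 1/5^2 = 1/25
Therefore log_5(1/25) = -2

-2


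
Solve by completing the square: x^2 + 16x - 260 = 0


Start: x^2 + 16x - 260 = 0
Move constant: x^2 + 16x = 260
Half of 16 is 8, squared is 64
Add 64 to both sides: x^2 + 16x + 64 = 324
(x + 8)^2 = 324
x + 8 = ±18
x = -8 + 18 = 10 or x = -8 - 18 = -26

x = -26, x = 10


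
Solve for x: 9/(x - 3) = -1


Multiply both sides by (x - 3): 9 = -1(x - 3)
Distribute: 9 = -x + 3
-x = 9 - 3 = 6
x = -6

x = -6


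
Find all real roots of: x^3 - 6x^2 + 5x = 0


The constant term is 0, so x = 0 is a root. Factor out x:
  x(x^2 - 6x + 5) = 0
Solve the quadratic x^2 - 6x + 5 = 0: discriminant = (-6)^2 - 4(1)(5) = 36 - 20 = 16.
sqrt(16) = 4, so x = (6 ± 4)/2: x = 5 or x = 1.

x = 0, x = 1, x = 5


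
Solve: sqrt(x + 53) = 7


Square both sides: x + 53 = 7^2 = 49
x = 49 - 53 = -4
x = -4
Check: sqrt(1*(-4) + 53) = sqrt(49) = 7 ✓

x = -4


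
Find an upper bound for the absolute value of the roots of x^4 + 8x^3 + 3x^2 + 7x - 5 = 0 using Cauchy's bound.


Cauchy's bound: all roots r satisfy |r| <= 1 + max(|a_i/a_n|) for i = 0,...,n-1
where a_n is the leading coefficient.

Coefficients: [1, 8, 3, 7, -5]
Leading coefficient a_n = 1
Ratios |a_i/a_n|: 8, 3, 7, 5
Maximum ratio: 8
Cauchy's bound: |r| <= 1 + 8 = 9

Upper bound = 9


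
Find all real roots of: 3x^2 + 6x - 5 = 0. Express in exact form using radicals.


Using the quadratic formula: x = (-b ± sqrt(b^2 - 4ac)) / (2a)
Here a = 3, b = 6, c = -5
Discriminant = b^2 - 4ac = 6^2 - 4(3)(-5) = 36 + 60 = 96
Since discriminant = 96 > 0, there are two real roots.
x = (-6 ± 4*sqrt(6)) / 6
Simplifying: x = (-3 ± 2*sqrt(6)) / 3
Numerically: x ≈ 0.6330 or x ≈ -2.6330

x = (-3 + 2*sqrt(6)) / 3 or x = (-3 - 2*sqrt(6)) / 3


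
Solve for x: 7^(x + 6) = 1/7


Express both sides with the same base.
1/7 = 7^(-1)
Since the bases match, equate exponents: x + 6 = -1
So x = -1 - (6) = -7

x = -7


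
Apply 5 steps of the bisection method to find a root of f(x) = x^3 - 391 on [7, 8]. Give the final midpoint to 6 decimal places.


f(x) = x^3 - 391
f(7) = -48 < 0
f(8) = 121 > 0

Step 1: midpoint = (7.000000 + 8.000000)/2 = 7.500000
  f(7.500000) = 30.875000
  f(mid) > 0, so root is in [7.000000, 7.500000]

Step 2: midpoint = (7.000000 + 7.500000)/2 = 7.250000
  f(7.250000) = -9.921875
  f(mid) < 0, so root is in [7.250000, 7.500000]

Step 3: midpoint = (7.250000 + 7.500000)/2 = 7.375000
  f(7.375000) = 10.130859
  f(mid) > 0, so root is in [7.250000, 7.375000]

Step 4: midpoint = (7.250000 + 7.375000)/2 = 7.312500
  f(7.312500) = 0.018799
  f(mid) > 0, so root is in [7.250000, 7.312500]

Step 5: midpoint = (7.250000 + 7.312500)/2 = 7.281250
  f(7.281250) = -4.972870
  f(mid) < 0, so root is in [7.281250, 7.312500]

midpoint = 7.281250


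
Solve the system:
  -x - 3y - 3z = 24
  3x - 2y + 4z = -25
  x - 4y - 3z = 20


Using Cramer's rule. Expand each determinant along the first row.
D  = (-1)*[(-2)*(-3) - 4*(-4)] - (-3)*[3*(-3) - 4*1] + (-3)*[3*(-4) - (-2)*1]
  = (-1)*(22) - (-3)*(-13) + (-3)*(-10) = -31
Dx = 24*[(-2)*(-3) - 4*(-4)] - (-3)*[(-25)*(-3) - 4*20] + (-3)*[(-25)*(-4) - (-2)*20]
  = 24*(22) - (-3)*(-5) + (-3)*(140) = 93
Dy = (-1)*[(-25)*(-3) - 4*20] - 24*[3*(-3) - 4*1] + (-3)*[3*20 - (-25)*1]
  = (-1)*(-5) - 24*(-13) + (-3)*(85) = 62
Dz = (-1)*[(-2)*20 - (-25)*(-4)] - (-3)*[3*20 - (-25)*1] + 24*[3*(-4) - (-2)*1]
  = (-1)*(-140) - (-3)*(85) + 24*(-10) = 155
x = Dx/D = 93/-31 = -3, y = Dy/D = 62/-31 = -2, z = Dz/D = 155/-31 = -5
Check eq1: (-1)(-3) + (-3)(-2) + (-3)(-5) = 24 = 24 ✓
Check eq2: (3)(-3) + (-2)(-2) + (4)(-5) = -25 = -25 ✓
Check eq3: (1)(-3) + (-4)(-2) + (-3)(-5) = 20 = 20 ✓

x = -3, y = -2, z = -5


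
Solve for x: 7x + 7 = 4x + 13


Starting with: 7x + 7 = 4x + 13
Move all x terms to left: (7 - 4)x = 13 - 7
Simplify: 3x = 6
Divide both sides by 3: x = 2

x = 2


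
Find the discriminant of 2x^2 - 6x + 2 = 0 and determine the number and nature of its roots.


For ax^2 + bx + c = 0, discriminant D = b^2 - 4ac
Here a = 2, b = -6, c = 2
D = (-6)^2 - 4(2)(2) = 36 - 16 = 20

D = 20 > 0 but not a perfect square
The equation has 2 distinct real irrational roots.

Discriminant = 20, 2 distinct real irrational roots


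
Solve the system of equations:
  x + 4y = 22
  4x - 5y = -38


Using Cramer's rule:
Determinant D = (1)(-5) - (4)(4) = -5 - 16 = -21
Dx = (22)(-5) - (-38)(4) = -110 + 152 = 42
Dy = (1)(-38) - (4)(22) = -38 - 88 = -126
x = Dx/D = 42/-21 = -2
y = Dy/D = -126/-21 = 6

x = -2, y = 6


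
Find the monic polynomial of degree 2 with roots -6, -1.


A monic polynomial with roots -6, -1 is:
p(x) = (x + 6)(x + 1)
After multiplying by (x + 6): x + 6
After multiplying by (x + 1): x^2 + 7x + 6

x^2 + 7x + 6


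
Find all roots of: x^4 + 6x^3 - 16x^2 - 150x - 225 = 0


Let p(x) = x^4 + 6x^3 - 16x^2 - 150x - 225. By the rational root theorem (leading coefficient 1), any rational root is an integer divisor of 225: try ±1, ±2, ... in turn.
Test x = 1: value = -384 ≠ 0.
Test x = -1: value = -96 ≠ 0.
Test x = 3: value = -576 ≠ 0.
Test x = -3: value = 0 ✓, so (x + 3) is a factor.
Synthetic division by (x + 3): bring down 1; 1(-3) + 6 = 3; 3(-3) - 16 = -25; (-25)(-3) - 150 = -75; (-75)(-3) - 225 = 0 → quotient x^3 + 3x^2 - 25x - 75, remainder 0.
Continue with the quotient x^3 + 3x^2 - 25x - 75 (candidates must divide 75; re-test x = -3 first in case it repeats).
Test x = -3: value = 0 ✓, so (x + 3) is a factor.
Synthetic division by (x + 3): bring down 1; 1(-3) + 3 = 0; 0(-3) - 25 = -25; (-25)(-3) - 75 = 0 → quotient x^2 - 25, remainder 0.
Solve the quadratic x^2 - 25 = 0: discriminant = 0^2 - 4(1)(-25) = 0 + 100 = 100.
sqrt(100) = 10, so x = (0 ± 10)/2: x = 5 or x = -5.
Collecting all roots found:

x = -5, x = -3 (multiplicity 2), x = 5


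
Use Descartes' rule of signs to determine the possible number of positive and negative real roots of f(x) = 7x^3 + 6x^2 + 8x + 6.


Descartes' rule of signs:

For positive roots, count sign changes in f(x) = 7x^3 + 6x^2 + 8x + 6:
Signs of coefficients: +, +, +, +
Number of sign changes: 0
Possible positive real roots: 0

For negative roots, examine f(-x) = -7x^3 + 6x^2 - 8x + 6:
Signs of coefficients: -, +, -, +
Number of sign changes: 3
Possible negative real roots: 3, 1

Positive roots: 0; Negative roots: 3 or 1


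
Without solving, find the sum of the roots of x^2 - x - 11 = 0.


By Vieta's formulas for ax^2 + bx + c = 0:
  Sum of roots = -b/a
  Product of roots = c/a

Here a = 1, b = -1, c = -11
Sum = -(-1)/1 = 1
Product = -11/1 = -11

Sum = 1


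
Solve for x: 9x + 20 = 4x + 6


Starting with: 9x + 20 = 4x + 6
Move all x terms to left: (9 - 4)x = 6 - 20
Simplify: 5x = -14
Divide both sides by 5: x = -14/5

x = -14/5


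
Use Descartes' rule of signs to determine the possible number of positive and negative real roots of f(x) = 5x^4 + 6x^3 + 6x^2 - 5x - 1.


Descartes' rule of signs:

For positive roots, count sign changes in f(x) = 5x^4 + 6x^3 + 6x^2 - 5x - 1:
Signs of coefficients: +, +, +, -, -
Number of sign changes: 1
Possible positive real roots: 1

For negative roots, examine f(-x) = 5x^4 - 6x^3 + 6x^2 + 5x - 1:
Signs of coefficients: +, -, +, +, -
Number of sign changes: 3
Possible negative real roots: 3, 1

Positive roots: 1; Negative roots: 3 or 1


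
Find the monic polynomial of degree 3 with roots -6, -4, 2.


A monic polynomial with roots -6, -4, 2 is:
p(x) = (x + 6)(x + 4)(x - 2)
After multiplying by (x + 6): x + 6
After multiplying by (x + 4): x^2 + 10x + 24
After multiplying by (x - 2): x^3 + 8x^2 + 4x - 48

x^3 + 8x^2 + 4x - 48


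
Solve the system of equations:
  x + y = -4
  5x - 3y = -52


Using Cramer's rule:
Determinant D = (1)(-3) - (5)(1) = -3 - 5 = -8
Dx = (-4)(-3) - (-52)(1) = 12 + 52 = 64
Dy = (1)(-52) - (5)(-4) = -52 + 20 = -32
x = Dx/D = 64/-8 = -8
y = Dy/D = -32/-8 = 4

x = -8, y = 4


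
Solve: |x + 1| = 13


An absolute value equation |expr| = 13 gives two cases:
Case 1: x + 1 = 13
  x = 12, so x = 12
Case 2: x + 1 = -13
  x = -14, so x = -14

x = -14, x = 12


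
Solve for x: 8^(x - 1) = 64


Express both sides with the same base.
64 = 8^2
Since the bases match, equate exponents: x - 1 = 2
So x = 2 - (-1) = 3

x = 3


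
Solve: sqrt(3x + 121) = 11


Square both sides: 3x + 121 = 11^2 = 121
3x = 121 - 121 = 0
x = 0
Check: sqrt(3*0 + 121) = sqrt(121) = 11 ✓

x = 0


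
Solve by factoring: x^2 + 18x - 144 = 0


We need two numbers that multiply to -144 and add to 18.
Those numbers are -6 and 24 (since (-6) * 24 = -144 and (-6) + 24 = 18).
So x^2 + 18x - 144 = (x - 6)(x + 24) = 0
Setting each factor to zero: x = 6 or x = -24

x = -24, x = 6


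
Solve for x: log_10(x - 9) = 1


Convert to exponential form: x - 9 = 10^1 = 10
x = 10 + 9 = 19
Check: log_10(19 - 9) = log_10(10) = log_10(10) = 1 ✓

x = 19


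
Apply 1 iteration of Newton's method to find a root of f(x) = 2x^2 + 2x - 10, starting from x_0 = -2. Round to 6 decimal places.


Newton's method: x_(n+1) = x_n - f(x_n)/f'(x_n)
f(x) = 2x^2 + 2x - 10
f'(x) = 4x + 2

Iteration 1:
  f(-2.000000) = -6.000000
  f'(-2.000000) = -6.000000
  x_1 = -2.000000 - (-6.000000)/(-6.000000) = -3.000000

x_1 = -3.000000


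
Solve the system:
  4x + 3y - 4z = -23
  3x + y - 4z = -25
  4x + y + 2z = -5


Using Cramer's rule. Expand each determinant along the first row.
D  = 4*[1*2 - (-4)*1] - 3*[3*2 - (-4)*4] + (-4)*[3*1 - 1*4]
  = 4*(6) - 3*(22) + (-4)*(-1) = -38
Dx = (-23)*[1*2 - (-4)*1] - 3*[(-25)*2 - (-4)*(-5)] + (-4)*[(-25)*1 - 1*(-5)]
  = (-23)*(6) - 3*(-70) + (-4)*(-20) = 152
Dy = 4*[(-25)*2 - (-4)*(-5)] - (-23)*[3*2 - (-4)*4] + (-4)*[3*(-5) - (-25)*4]
  = 4*(-70) - (-23)*(22) + (-4)*(85) = -114
Dz = 4*[1*(-5) - (-25)*1] - 3*[3*(-5) - (-25)*4] + (-23)*[3*1 - 1*4]
  = 4*(20) - 3*(85) + (-23)*(-1) = -152
x = Dx/D = 152/-38 = -4, y = Dy/D = -114/-38 = 3, z = Dz/D = -152/-38 = 4
Check eq1: (4)(-4) + (3)(3) + (-4)(4) = -23 = -23 ✓
Check eq2: (3)(-4) + (1)(3) + (-4)(4) = -25 = -25 ✓
Check eq3: (4)(-4) + (1)(3) + (2)(4) = -5 = -5 ✓

x = -4, y = 3, z = 4


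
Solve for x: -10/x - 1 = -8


Subtract -1 from both sides: -10/x = -7
Multiply both sides by x: -10 = -7 * x
Divide by -7: x = 10/7

x = 10/7


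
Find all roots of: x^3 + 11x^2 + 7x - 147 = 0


Let p(x) = x^3 + 11x^2 + 7x - 147. By the rational root theorem (leading coefficient 1), any rational root is an integer divisor of 147: try ±1, ±2, ... in turn.
Test x = 1: value = -128 ≠ 0.
Test x = -1: value = -144 ≠ 0.
Test x = 3: value = 0 ✓, so (x - 3) is a factor.
Synthetic division by (x - 3): bring down 1; 1(3) + 11 = 14; 14(3) + 7 = 49; 49(3) - 147 = 0 → quotient x^2 + 14x + 49, remainder 0.
Solve the quadratic x^2 + 14x + 49 = 0: discriminant = 14^2 - 4(1)(49) = 196 - 196 = 0.
Discriminant = 0, so a double root: x = -14/2 = -7.
Collecting all roots found:

x = -7 (multiplicity 2), x = 3


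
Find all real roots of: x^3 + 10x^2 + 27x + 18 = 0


Let p(x) = x^3 + 10x^2 + 27x + 18. By the rational root theorem (leading coefficient 1), any rational root is an integer divisor of 18: try ±1, ±2, ... in turn.
Test x = 1: value = 56 ≠ 0.
Test x = -1: value = 0 ✓, so (x + 1) is a factor.
Synthetic division by (x + 1): bring down 1; 1(-1) + 10 = 9; 9(-1) + 27 = 18; 18(-1) + 18 = 0 → quotient x^2 + 9x + 18, remainder 0.
Solve the quadratic x^2 + 9x + 18 = 0: discriminant = 9^2 - 4(1)(18) = 81 - 72 = 9.
sqrt(9) = 3, so x = (-9 ± 3)/2: x = -3 or x = -6.

x = -6, x = -3, x = -1


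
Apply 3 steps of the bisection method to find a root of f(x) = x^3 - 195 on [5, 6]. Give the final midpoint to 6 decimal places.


f(x) = x^3 - 195
f(5) = -70 < 0
f(6) = 21 > 0

Step 1: midpoint = (5.000000 + 6.000000)/2 = 5.500000
  f(5.500000) = -28.625000
  f(mid) < 0, so root is in [5.500000, 6.000000]

Step 2: midpoint = (5.500000 + 6.000000)/2 = 5.750000
  f(5.750000) = -4.890625
  f(mid) < 0, so root is in [5.750000, 6.000000]

Step 3: midpoint = (5.750000 + 6.000000)/2 = 5.875000
  f(5.875000) = 7.779297
  f(mid) > 0, so root is in [5.750000, 5.875000]

midpoint = 5.875000


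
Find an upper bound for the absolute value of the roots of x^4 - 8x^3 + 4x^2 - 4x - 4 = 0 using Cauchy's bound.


Cauchy's bound: all roots r satisfy |r| <= 1 + max(|a_i/a_n|) for i = 0,...,n-1
where a_n is the leading coefficient.

Coefficients: [1, -8, 4, -4, -4]
Leading coefficient a_n = 1
Ratios |a_i/a_n|: 8, 4, 4, 4
Maximum ratio: 8
Cauchy's bound: |r| <= 1 + 8 = 9

Upper bound = 9


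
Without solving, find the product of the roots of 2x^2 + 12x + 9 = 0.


By Vieta's formulas for ax^2 + bx + c = 0:
  Sum of roots = -b/a
  Product of roots = c/a

Here a = 2, b = 12, c = 9
Sum = -(12)/2 = -6
Product = 9/2 = 9/2

Product = 9/2


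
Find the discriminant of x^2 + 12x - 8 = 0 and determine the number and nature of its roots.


For ax^2 + bx + c = 0, discriminant D = b^2 - 4ac
Here a = 1, b = 12, c = -8
D = (12)^2 - 4(1)(-8) = 144 + 32 = 176

D = 176 > 0 but not a perfect square
The equation has 2 distinct real irrational roots.

Discriminant = 176, 2 distinct real irrational roots


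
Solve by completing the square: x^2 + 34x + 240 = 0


Start: x^2 + 34x + 240 = 0
Move constant: x^2 + 34x = -240
Half of 34 is 17, squared is 289
Add 289 to both sides: x^2 + 34x + 289 = 49
(x + 17)^2 = 49
x + 17 = ±7
x = -17 + 7 = -10 or x = -17 - 7 = -24

x = -24, x = -10


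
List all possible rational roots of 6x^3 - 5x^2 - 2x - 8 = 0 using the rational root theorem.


Rational root theorem: possible roots are ±p/q where:
  p divides the constant term (-8): p ∈ {1, 2, 4, 8}
  q divides the leading coefficient (6): q ∈ {1, 2, 3, 6}

All possible rational roots: -8, -4, -8/3, -2, -4/3, -1, -2/3, -1/2, -1/3, -1/6, 1/6, 1/3, 1/2, 2/3, 1, 4/3, 2, 8/3, 4, 8

-8, -4, -8/3, -2, -4/3, -1, -2/3, -1/2, -1/3, -1/6, 1/6, 1/3, 1/2, 2/3, 1, 4/3, 2, 8/3, 4, 8


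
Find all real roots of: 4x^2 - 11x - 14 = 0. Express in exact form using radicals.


Using the quadratic formula: x = (-b ± sqrt(b^2 - 4ac)) / (2a)
Here a = 4, b = -11, c = -14
Discriminant = b^2 - 4ac = (-11)^2 - 4(4)(-14) = 121 + 224 = 345
Since discriminant = 345 > 0, there are two real roots.
x = (11 ± sqrt(345)) / 8
Numerically: x ≈ 3.6968 or x ≈ -0.9468

x = (11 + sqrt(345)) / 8 or x = (11 - sqrt(345)) / 8


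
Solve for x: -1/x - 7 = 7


Subtract -7 from both sides: -1/x = 14
Multiply both sides by x: -1 = 14 * x
Divide by 14: x = -1/14

x = -1/14


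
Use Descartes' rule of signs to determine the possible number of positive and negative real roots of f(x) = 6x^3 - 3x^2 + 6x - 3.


Descartes' rule of signs:

For positive roots, count sign changes in f(x) = 6x^3 - 3x^2 + 6x - 3:
Signs of coefficients: +, -, +, -
Number of sign changes: 3
Possible positive real roots: 3, 1

For negative roots, examine f(-x) = -6x^3 - 3x^2 - 6x - 3:
Signs of coefficients: -, -, -, -
Number of sign changes: 0
Possible negative real roots: 0

Positive roots: 3 or 1; Negative roots: 0


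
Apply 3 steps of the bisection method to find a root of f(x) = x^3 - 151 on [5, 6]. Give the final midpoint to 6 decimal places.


f(x) = x^3 - 151
f(5) = -26 < 0
f(6) = 65 > 0

Step 1: midpoint = (5.000000 + 6.000000)/2 = 5.500000
  f(5.500000) = 15.375000
  f(mid) > 0, so root is in [5.000000, 5.500000]

Step 2: midpoint = (5.000000 + 5.500000)/2 = 5.250000
  f(5.250000) = -6.296875
  f(mid) < 0, so root is in [5.250000, 5.500000]

Step 3: midpoint = (5.250000 + 5.500000)/2 = 5.375000
  f(5.375000) = 4.287109
  f(mid) > 0, so root is in [5.250000, 5.375000]

midpoint = 5.375000


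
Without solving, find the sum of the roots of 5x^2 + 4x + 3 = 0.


By Vieta's formulas for ax^2 + bx + c = 0:
  Sum of roots = -b/a
  Product of roots = c/a

Here a = 5, b = 4, c = 3
Sum = -(4)/5 = -4/5
Product = 3/5 = 3/5

Sum = -4/5


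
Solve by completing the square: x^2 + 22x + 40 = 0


Start: x^2 + 22x + 40 = 0
Move constant: x^2 + 22x = -40
Half of 22 is 11, squared is 121
Add 121 to both sides: x^2 + 22x + 121 = 81
(x + 11)^2 = 81
x + 11 = ±9
x = -11 + 9 = -2 or x = -11 - 9 = -20

x = -20, x = -2


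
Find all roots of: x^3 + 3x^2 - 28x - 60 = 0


Let p(x) = x^3 + 3x^2 - 28x - 60. By the rational root theorem (leading coefficient 1), any rational root is an integer divisor of 60: try ±1, ±2, ... in turn.
Test x = 1: value = -84 ≠ 0.
Test x = -1: value = -30 ≠ 0.
Test x = 2: value = -96 ≠ 0.
Test x = -2: value = 0 ✓, so (x + 2) is a factor.
Synthetic division by (x + 2): bring down 1; 1(-2) + 3 = 1; 1(-2) - 28 = -30; (-30)(-2) - 60 = 0 → quotient x^2 + x - 30, remainder 0.
Solve the quadratic x^2 + x - 30 = 0: discriminant = 1^2 - 4(1)(-30) = 1 + 120 = 121.
sqrt(121) = 11, so x = (-1 ± 11)/2: x = 5 or x = -6.
Collecting all roots found:

x = -6, x = -2, x = 5


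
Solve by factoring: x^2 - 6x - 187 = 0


We need two numbers that multiply to -187 and add to -6.
Those numbers are 11 and -17 (since 11 * (-17) = -187 and 11 + (-17) = -6).
So x^2 - 6x - 187 = (x + 11)(x - 17) = 0
Setting each factor to zero: x = -11 or x = 17

x = -11, x = 17


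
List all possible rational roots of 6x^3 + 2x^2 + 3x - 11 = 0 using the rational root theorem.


Rational root theorem: possible roots are ±p/q where:
  p divides the constant term (-11): p ∈ {1, 11}
  q divides the leading coefficient (6): q ∈ {1, 2, 3, 6}

All possible rational roots: -11, -11/2, -11/3, -11/6, -1, -1/2, -1/3, -1/6, 1/6, 1/3, 1/2, 1, 11/6, 11/3, 11/2, 11

-11, -11/2, -11/3, -11/6, -1, -1/2, -1/3, -1/6, 1/6, 1/3, 1/2, 1, 11/6, 11/3, 11/2, 11


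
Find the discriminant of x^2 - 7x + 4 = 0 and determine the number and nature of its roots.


For ax^2 + bx + c = 0, discriminant D = b^2 - 4ac
Here a = 1, b = -7, c = 4
D = (-7)^2 - 4(1)(4) = 49 - 16 = 33

D = 33 > 0 but not a perfect square
The equation has 2 distinct real irrational roots.

Discriminant = 33, 2 distinct real irrational roots


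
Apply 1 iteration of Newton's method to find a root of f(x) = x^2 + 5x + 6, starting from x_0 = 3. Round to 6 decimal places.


Newton's method: x_(n+1) = x_n - f(x_n)/f'(x_n)
f(x) = x^2 + 5x + 6
f'(x) = 2x + 5

Iteration 1:
  f(3.000000) = 30.000000
  f'(3.000000) = 11.000000
  x_1 = 3.000000 - (30.000000)/(11.000000) = 0.272727

x_1 = 0.272727


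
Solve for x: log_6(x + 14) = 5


Convert to exponential form: x + 14 = 6^5 = 7776
x = 7776 - 14 = 7762
Check: log_6(7762 + 14) = log_6(7776) = log_6(7776) = 5 ✓

x = 7762


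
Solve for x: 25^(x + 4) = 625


Express both sides with the same base.
625 = 25^2
Since the bases match, equate exponents: x + 4 = 2
So x = 2 - (4) = -2

x = -2


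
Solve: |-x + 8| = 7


An absolute value equation |expr| = 7 gives two cases:
Case 1: -x + 8 = 7
  -x = -1, so x = 1
Case 2: -x + 8 = -7
  -x = -15, so x = 15

x = 1, x = 15


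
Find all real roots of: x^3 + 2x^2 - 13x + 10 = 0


Let p(x) = x^3 + 2x^2 - 13x + 10. By the rational root theorem (leading coefficient 1), any rational root is an integer divisor of 10: try ±1, ±2, ... in turn.
Test x = 1: value = 0 ✓, so (x - 1) is a factor.
Synthetic division by (x - 1): bring down 1; 1(1) + 2 = 3; 3(1) - 13 = -10; (-10)(1) + 10 = 0 → quotient x^2 + 3x - 10, remainder 0.
Solve the quadratic x^2 + 3x - 10 = 0: discriminant = 3^2 - 4(1)(-10) = 9 + 40 = 49.
sqrt(49) = 7, so x = (-3 ± 7)/2: x = 2 or x = -5.

x = -5, x = 1, x = 2


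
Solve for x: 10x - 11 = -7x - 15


Starting with: 10x - 11 = -7x - 15
Move all x terms to left: (10 + 7)x = -15 + 11
Simplify: 17x = -4
Divide both sides by 17: x = -4/17

x = -4/17


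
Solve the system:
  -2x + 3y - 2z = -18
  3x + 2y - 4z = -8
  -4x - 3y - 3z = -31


Using Cramer's rule. Expand each determinant along the first row.
D  = (-2)*[2*(-3) - (-4)*(-3)] - 3*[3*(-3) - (-4)*(-4)] + (-2)*[3*(-3) - 2*(-4)]
  = (-2)*(-18) - 3*(-25) + (-2)*(-1) = 113
Dx = (-18)*[2*(-3) - (-4)*(-3)] - 3*[(-8)*(-3) - (-4)*(-31)] + (-2)*[(-8)*(-3) - 2*(-31)]
  = (-18)*(-18) - 3*(-100) + (-2)*(86) = 452
Dy = (-2)*[(-8)*(-3) - (-4)*(-31)] - (-18)*[3*(-3) - (-4)*(-4)] + (-2)*[3*(-31) - (-8)*(-4)]
  = (-2)*(-100) - (-18)*(-25) + (-2)*(-125) = 0
Dz = (-2)*[2*(-31) - (-8)*(-3)] - 3*[3*(-31) - (-8)*(-4)] + (-18)*[3*(-3) - 2*(-4)]
  = (-2)*(-86) - 3*(-125) + (-18)*(-1) = 565
x = Dx/D = 452/113 = 4, y = Dy/D = 0/113 = 0, z = Dz/D = 565/113 = 5
Check eq1: (-2)(4) + (3)(0) + (-2)(5) = -18 = -18 ✓
Check eq2: (3)(4) + (2)(0) + (-4)(5) = -8 = -8 ✓
Check eq3: (-4)(4) + (-3)(0) + (-3)(5) = -31 = -31 ✓

x = 4, y = 0, z = 5


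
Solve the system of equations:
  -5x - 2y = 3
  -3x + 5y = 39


Using Cramer's rule:
Determinant D = (-5)(5) - (-3)(-2) = -25 - 6 = -31
Dx = (3)(5) - (39)(-2) = 15 + 78 = 93
Dy = (-5)(39) - (-3)(3) = -195 + 9 = -186
x = Dx/D = 93/-31 = -3
y = Dy/D = -186/-31 = 6

x = -3, y = 6


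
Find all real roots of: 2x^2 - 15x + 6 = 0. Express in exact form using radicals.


Using the quadratic formula: x = (-b ± sqrt(b^2 - 4ac)) / (2a)
Here a = 2, b = -15, c = 6
Discriminant = b^2 - 4ac = (-15)^2 - 4(2)(6) = 225 - 48 = 177
Since discriminant = 177 > 0, there are two real roots.
x = (15 ± sqrt(177)) / 4
Numerically: x ≈ 7.0760 or x ≈ 0.4240

x = (15 + sqrt(177)) / 4 or x = (15 - sqrt(177)) / 4


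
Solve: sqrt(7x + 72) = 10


Square both sides: 7x + 72 = 10^2 = 100
7x = 100 - 72 = 28
x = 4
Check: sqrt(7*4 + 72) = sqrt(100) = 10 ✓

x = 4


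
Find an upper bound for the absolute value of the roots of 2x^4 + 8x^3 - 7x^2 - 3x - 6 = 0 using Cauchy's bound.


Cauchy's bound: all roots r satisfy |r| <= 1 + max(|a_i/a_n|) for i = 0,...,n-1
where a_n is the leading coefficient.

Coefficients: [2, 8, -7, -3, -6]
Leading coefficient a_n = 2
Ratios |a_i/a_n|: 4, 7/2, 3/2, 3
Maximum ratio: 4
Cauchy's bound: |r| <= 1 + 4 = 5

Upper bound = 5


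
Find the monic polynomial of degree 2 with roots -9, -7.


A monic polynomial with roots -9, -7 is:
p(x) = (x + 9)(x + 7)
After multiplying by (x + 9): x + 9
After multiplying by (x + 7): x^2 + 16x + 63

x^2 + 16x + 63


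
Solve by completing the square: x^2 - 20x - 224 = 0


Start: x^2 - 20x - 224 = 0
Move constant: x^2 - 20x = 224
Half of -20 is -10, squared is 100
Add 100 to both sides: x^2 - 20x + 100 = 324
(x - 10)^2 = 324
x - 10 = ±18
x = 10 + 18 = 28 or x = 10 - 18 = -8

x = -8, x = 28


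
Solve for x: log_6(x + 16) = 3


Convert to exponential form: x + 16 = 6^3 = 216
x = 216 - 16 = 200
Check: log_6(200 + 16) = log_6(216) = log_6(216) = 3 ✓

x = 200


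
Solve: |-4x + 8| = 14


An absolute value equation |expr| = 14 gives two cases:
Case 1: -4x + 8 = 14
  -4x = 6, so x = -3/2
Case 2: -4x + 8 = -14
  -4x = -22, so x = 11/2

x = -3/2, x = 11/2


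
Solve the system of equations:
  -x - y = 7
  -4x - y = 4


Using Cramer's rule:
Determinant D = (-1)(-1) - (-4)(-1) = 1 - 4 = -3
Dx = (7)(-1) - (4)(-1) = -7 + 4 = -3
Dy = (-1)(4) - (-4)(7) = -4 + 28 = 24
x = Dx/D = -3/-3 = 1
y = Dy/D = 24/-3 = -8

x = 1, y = -8


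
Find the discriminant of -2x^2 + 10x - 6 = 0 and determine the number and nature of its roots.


For ax^2 + bx + c = 0, discriminant D = b^2 - 4ac
Here a = -2, b = 10, c = -6
D = (10)^2 - 4(-2)(-6) = 100 - 48 = 52

D = 52 > 0 but not a perfect square
The equation has 2 distinct real irrational roots.

Discriminant = 52, 2 distinct real irrational roots


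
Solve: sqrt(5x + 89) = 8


Square both sides: 5x + 89 = 8^2 = 64
5x = 64 - 89 = -25
x = -5
Check: sqrt(5*(-5) + 89) = sqrt(64) = 8 ✓

x = -5


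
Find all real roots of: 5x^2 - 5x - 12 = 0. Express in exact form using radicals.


Using the quadratic formula: x = (-b ± sqrt(b^2 - 4ac)) / (2a)
Here a = 5, b = -5, c = -12
Discriminant = b^2 - 4ac = (-5)^2 - 4(5)(-12) = 25 + 240 = 265
Since discriminant = 265 > 0, there are two real roots.
x = (5 ± sqrt(265)) / 10
Numerically: x ≈ 2.1279 or x ≈ -1.1279

x = (5 + sqrt(265)) / 10 or x = (5 - sqrt(265)) / 10


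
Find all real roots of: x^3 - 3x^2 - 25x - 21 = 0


Let p(x) = x^3 - 3x^2 - 25x - 21. By the rational root theorem (leading coefficient 1), any rational root is an integer divisor of 21: try ±1, ±2, ... in turn.
Test x = 1: value = -48 ≠ 0.
Test x = -1: value = 0 ✓, so (x + 1) is a factor.
Synthetic division by (x + 1): bring down 1; 1(-1) - 3 = -4; (-4)(-1) - 25 = -21; (-21)(-1) - 21 = 0 → quotient x^2 - 4x - 21, remainder 0.
Solve the quadratic x^2 - 4x - 21 = 0: discriminant = (-4)^2 - 4(1)(-21) = 16 + 84 = 100.
sqrt(100) = 10, so x = (4 ± 10)/2: x = 7 or x = -3.

x = -3, x = -1, x = 7


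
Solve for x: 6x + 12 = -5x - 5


Starting with: 6x + 12 = -5x - 5
Move all x terms to left: (6 + 5)x = -5 - 12
Simplify: 11x = -17
Divide both sides by 11: x = -17/11

x = -17/11


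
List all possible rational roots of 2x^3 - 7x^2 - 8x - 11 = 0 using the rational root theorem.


Rational root theorem: possible roots are ±p/q where:
  p divides the constant term (-11): p ∈ {1, 11}
  q divides the leading coefficient (2): q ∈ {1, 2}

All possible rational roots: -11, -11/2, -1, -1/2, 1/2, 1, 11/2, 11

-11, -11/2, -1, -1/2, 1/2, 1, 11/2, 11


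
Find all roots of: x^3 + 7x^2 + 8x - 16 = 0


Let p(x) = x^3 + 7x^2 + 8x - 16. By the rational root theorem (leading coefficient 1), any rational root is an integer divisor of 16: try ±1, ±2, ... in turn.
Test x = 1: value = 0 ✓, so (x - 1) is a factor.
Synthetic division by (x - 1): bring down 1; 1(1) + 7 = 8; 8(1) + 8 = 16; 16(1) - 16 = 0 → quotient x^2 + 8x + 16, remainder 0.
Solve the quadratic x^2 + 8x + 16 = 0: discriminant = 8^2 - 4(1)(16) = 64 - 64 = 0.
Discriminant = 0, so a double root: x = -8/2 = -4.
Collecting all roots found:

x = -4 (multiplicity 2), x = 1


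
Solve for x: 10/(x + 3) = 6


Multiply both sides by (x + 3): 10 = 6(x + 3)
Distribute: 10 = 6x + 18
6x = 10 - 18 = -8
x = -4/3

x = -4/3


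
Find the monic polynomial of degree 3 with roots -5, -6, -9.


A monic polynomial with roots -5, -6, -9 is:
p(x) = (x + 5)(x + 6)(x + 9)
After multiplying by (x + 5): x + 5
After multiplying by (x + 6): x^2 + 11x + 30
After multiplying by (x + 9): x^3 + 20x^2 + 129x + 270

x^3 + 20x^2 + 129x + 270


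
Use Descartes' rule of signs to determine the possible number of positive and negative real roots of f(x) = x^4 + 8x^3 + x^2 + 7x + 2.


Descartes' rule of signs:

For positive roots, count sign changes in f(x) = x^4 + 8x^3 + x^2 + 7x + 2:
Signs of coefficients: +, +, +, +, +
Number of sign changes: 0
Possible positive real roots: 0

For negative roots, examine f(-x) = x^4 - 8x^3 + x^2 - 7x + 2:
Signs of coefficients: +, -, +, -, +
Number of sign changes: 4
Possible negative real roots: 4, 2, 0

Positive roots: 0; Negative roots: 4 or 2 or 0


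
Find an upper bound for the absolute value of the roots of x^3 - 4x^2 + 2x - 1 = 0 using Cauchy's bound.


Cauchy's bound: all roots r satisfy |r| <= 1 + max(|a_i/a_n|) for i = 0,...,n-1
where a_n is the leading coefficient.

Coefficients: [1, -4, 2, -1]
Leading coefficient a_n = 1
Ratios |a_i/a_n|: 4, 2, 1
Maximum ratio: 4
Cauchy's bound: |r| <= 1 + 4 = 5

Upper bound = 5


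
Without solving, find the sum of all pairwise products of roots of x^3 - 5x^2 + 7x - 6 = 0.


By Vieta's formulas for x^3 + bx^2 + cx + d = 0:
  r1 + r2 + r3 = -b/a = 5
  r1*r2 + r1*r3 + r2*r3 = c/a = 7
  r1*r2*r3 = -d/a = 6


Sum of pairwise products = 7
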